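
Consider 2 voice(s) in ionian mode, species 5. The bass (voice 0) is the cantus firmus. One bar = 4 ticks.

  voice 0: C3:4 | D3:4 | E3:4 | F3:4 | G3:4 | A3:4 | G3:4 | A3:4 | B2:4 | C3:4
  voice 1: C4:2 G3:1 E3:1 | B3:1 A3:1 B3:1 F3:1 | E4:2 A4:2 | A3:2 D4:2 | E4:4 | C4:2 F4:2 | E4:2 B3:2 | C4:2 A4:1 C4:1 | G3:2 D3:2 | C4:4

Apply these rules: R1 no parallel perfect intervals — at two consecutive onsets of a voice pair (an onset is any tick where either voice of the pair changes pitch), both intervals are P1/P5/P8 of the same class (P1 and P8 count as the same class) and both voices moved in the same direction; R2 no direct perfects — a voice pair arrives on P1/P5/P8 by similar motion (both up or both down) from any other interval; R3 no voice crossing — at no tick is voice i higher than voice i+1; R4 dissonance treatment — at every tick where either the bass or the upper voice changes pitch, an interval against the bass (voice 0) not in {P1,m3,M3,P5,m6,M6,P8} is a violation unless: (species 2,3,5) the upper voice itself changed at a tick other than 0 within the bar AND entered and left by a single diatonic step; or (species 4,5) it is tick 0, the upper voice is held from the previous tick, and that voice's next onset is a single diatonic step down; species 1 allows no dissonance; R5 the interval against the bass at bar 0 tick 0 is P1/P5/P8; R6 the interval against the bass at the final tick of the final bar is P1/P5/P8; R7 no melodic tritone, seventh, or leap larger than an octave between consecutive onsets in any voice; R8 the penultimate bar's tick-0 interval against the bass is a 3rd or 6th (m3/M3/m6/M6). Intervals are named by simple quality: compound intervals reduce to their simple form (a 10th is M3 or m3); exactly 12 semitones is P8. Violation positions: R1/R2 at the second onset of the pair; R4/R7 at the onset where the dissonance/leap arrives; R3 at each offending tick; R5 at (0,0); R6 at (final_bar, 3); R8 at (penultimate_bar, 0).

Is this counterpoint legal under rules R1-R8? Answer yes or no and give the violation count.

No (7 violations)

bar 0: v0=C3 v1=C4 (P8)
bar 1: v0=D3 v1=B3 (M6)
bar 2: v0=E3 v1=E4 (P8)
bar 3: v0=F3 v1=A3 (M3)
bar 4: v0=G3 v1=E4 (M6)
bar 5: v0=A3 v1=C4 (m3)
bar 6: v0=G3 v1=E4 (M6)
bar 7: v0=A3 v1=C4 (m3)
bar 8: v0=B2 v1=G3 (m6)
bar 9: v0=C3 v1=C4 (P8)
  R7 @ bar1.3: B3->F3 leap 6st
  R2 @ bar2.0: D3/F3 m3 -> E3/E4 P8 similar
  R7 @ bar2.0: F3->E4 leap 11st
  R4 @ bar2.2: E3/A4 P4 untreated
  R7 @ bar8.0: A3->B2 leap 10st
  R2 @ bar9.0: B2/D3 m3 -> C3/C4 P8 similar
  R7 @ bar9.0: D3->C4 leap 10st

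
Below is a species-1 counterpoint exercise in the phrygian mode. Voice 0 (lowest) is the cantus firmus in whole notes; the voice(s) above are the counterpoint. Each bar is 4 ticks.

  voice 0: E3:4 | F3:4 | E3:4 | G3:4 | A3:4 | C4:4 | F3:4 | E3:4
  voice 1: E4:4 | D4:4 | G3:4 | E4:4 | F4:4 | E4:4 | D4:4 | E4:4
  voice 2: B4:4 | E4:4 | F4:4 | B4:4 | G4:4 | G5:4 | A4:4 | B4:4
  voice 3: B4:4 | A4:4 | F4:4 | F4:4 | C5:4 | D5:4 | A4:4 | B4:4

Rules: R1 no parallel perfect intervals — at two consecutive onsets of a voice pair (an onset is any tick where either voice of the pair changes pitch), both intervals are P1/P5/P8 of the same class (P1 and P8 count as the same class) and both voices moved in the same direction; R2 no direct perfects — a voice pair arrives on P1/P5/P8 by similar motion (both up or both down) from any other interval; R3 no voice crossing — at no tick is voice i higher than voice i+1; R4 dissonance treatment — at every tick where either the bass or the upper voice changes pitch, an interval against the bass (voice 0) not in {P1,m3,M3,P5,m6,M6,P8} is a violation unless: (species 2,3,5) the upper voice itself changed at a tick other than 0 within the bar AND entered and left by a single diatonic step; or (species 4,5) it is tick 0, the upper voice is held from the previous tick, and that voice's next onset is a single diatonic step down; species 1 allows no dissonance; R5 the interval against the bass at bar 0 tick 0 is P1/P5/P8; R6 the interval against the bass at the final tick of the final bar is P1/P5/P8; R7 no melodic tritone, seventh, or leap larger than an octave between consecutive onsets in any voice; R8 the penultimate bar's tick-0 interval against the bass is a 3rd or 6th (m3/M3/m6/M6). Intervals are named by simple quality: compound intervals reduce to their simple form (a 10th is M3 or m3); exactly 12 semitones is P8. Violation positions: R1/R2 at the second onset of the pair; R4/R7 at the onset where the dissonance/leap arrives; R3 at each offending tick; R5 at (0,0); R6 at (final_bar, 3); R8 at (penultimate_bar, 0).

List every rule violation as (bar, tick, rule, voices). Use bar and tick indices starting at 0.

bar 0: v0=E3 v1=E4 v2=B4 v3=B4 downbeat P5
bar 1: v0=F3 v1=D4 v2=E4 v3=A4 downbeat M3
bar 2: v0=E3 v1=G3 v2=F4 v3=F4 downbeat m2
bar 3: v0=G3 v1=E4 v2=B4 v3=F4 downbeat m7
bar 4: v0=A3 v1=F4 v2=G4 v3=C5 downbeat m3
bar 5: v0=C4 v1=E4 v2=G5 v3=D5 downbeat M2
bar 6: v0=F3 v1=D4 v2=A4 v3=A4 downbeat M3
bar 7: v0=E3 v1=E4 v2=B4 v3=B4 downbeat P5
  -> R1 @ bar 1 tick 0 v(1, 3): E4/B4 P5 -> D4/A4 P5 similar
  -> R4 @ bar 1 tick 0 v(0, 2): F3/E4 M7 untreated
  -> R4 @ bar 2 tick 0 v(0, 2): E3/F4 m2 untreated
  -> R4 @ bar 2 tick 0 v(0, 3): E3/F4 m2 untreated
  -> R2 @ bar 3 tick 0 v(1, 2): G3/F4 m7 -> E4/B4 P5 similar
  -> R3 @ bar 3 tick 0 v(2, 3): B4 above F4
  -> R4 @ bar 3 tick 0 v(0, 3): G3/F4 m7 untreated
  -> R7 @ bar 3 tick 0 v(2,): F4->B4 leap 6st
  -> R3 @ bar 3 tick 1 v(2, 3): B4 above F4
  -> R3 @ bar 3 tick 2 v(2, 3): B4 above F4
  -> R3 @ bar 3 tick 3 v(2, 3): B4 above F4
  -> R2 @ bar 4 tick 0 v(1, 3): E4/F4 m2 -> F4/C5 P5 similar
  -> R4 @ bar 4 tick 0 v(0, 2): A3/G4 m7 untreated
  -> R2 @ bar 5 tick 0 v(0, 2): A3/G4 m7 -> C4/G5 P5 similar
  -> R3 @ bar 5 tick 0 v(2, 3): G5 above D5
  -> R4 @ bar 5 tick 0 v(0, 3): C4/D5 M2 untreated
  -> R3 @ bar 5 tick 1 v(2, 3): G5 above D5
  -> R3 @ bar 5 tick 2 v(2, 3): G5 above D5
  -> R3 @ bar 5 tick 3 v(2, 3): G5 above D5
  -> R2 @ bar 6 tick 0 v(1, 2): E4/G5 m3 -> D4/A4 P5 similar
  -> R2 @ bar 6 tick 0 v(1, 3): E4/D5 m7 -> D4/A4 P5 similar
  -> R2 @ bar 6 tick 0 v(2, 3): G5/D5 P4 -> A4/A4 P1 similar
  -> R7 @ bar 6 tick 0 v(2,): G5->A4 leap 10st
  -> R1 @ bar 7 tick 0 v(1, 2): D4/A4 P5 -> E4/B4 P5 similar
  -> R1 @ bar 7 tick 0 v(1, 3): D4/A4 P5 -> E4/B4 P5 similar
  -> R1 @ bar 7 tick 0 v(2, 3): A4/A4 P1 -> B4/B4 P1 similar

(1, 0, R1, (1, 3))
(1, 0, R4, (0, 2))
(2, 0, R4, (0, 2))
(2, 0, R4, (0, 3))
(3, 0, R2, (1, 2))
(3, 0, R3, (2, 3))
(3, 0, R4, (0, 3))
(3, 0, R7, (2,))
(3, 1, R3, (2, 3))
(3, 2, R3, (2, 3))
(3, 3, R3, (2, 3))
(4, 0, R2, (1, 3))
(4, 0, R4, (0, 2))
(5, 0, R2, (0, 2))
(5, 0, R3, (2, 3))
(5, 0, R4, (0, 3))
(5, 1, R3, (2, 3))
(5, 2, R3, (2, 3))
(5, 3, R3, (2, 3))
(6, 0, R2, (1, 2))
(6, 0, R2, (1, 3))
(6, 0, R2, (2, 3))
(6, 0, R7, (2,))
(7, 0, R1, (1, 2))
(7, 0, R1, (1, 3))
(7, 0, R1, (2, 3))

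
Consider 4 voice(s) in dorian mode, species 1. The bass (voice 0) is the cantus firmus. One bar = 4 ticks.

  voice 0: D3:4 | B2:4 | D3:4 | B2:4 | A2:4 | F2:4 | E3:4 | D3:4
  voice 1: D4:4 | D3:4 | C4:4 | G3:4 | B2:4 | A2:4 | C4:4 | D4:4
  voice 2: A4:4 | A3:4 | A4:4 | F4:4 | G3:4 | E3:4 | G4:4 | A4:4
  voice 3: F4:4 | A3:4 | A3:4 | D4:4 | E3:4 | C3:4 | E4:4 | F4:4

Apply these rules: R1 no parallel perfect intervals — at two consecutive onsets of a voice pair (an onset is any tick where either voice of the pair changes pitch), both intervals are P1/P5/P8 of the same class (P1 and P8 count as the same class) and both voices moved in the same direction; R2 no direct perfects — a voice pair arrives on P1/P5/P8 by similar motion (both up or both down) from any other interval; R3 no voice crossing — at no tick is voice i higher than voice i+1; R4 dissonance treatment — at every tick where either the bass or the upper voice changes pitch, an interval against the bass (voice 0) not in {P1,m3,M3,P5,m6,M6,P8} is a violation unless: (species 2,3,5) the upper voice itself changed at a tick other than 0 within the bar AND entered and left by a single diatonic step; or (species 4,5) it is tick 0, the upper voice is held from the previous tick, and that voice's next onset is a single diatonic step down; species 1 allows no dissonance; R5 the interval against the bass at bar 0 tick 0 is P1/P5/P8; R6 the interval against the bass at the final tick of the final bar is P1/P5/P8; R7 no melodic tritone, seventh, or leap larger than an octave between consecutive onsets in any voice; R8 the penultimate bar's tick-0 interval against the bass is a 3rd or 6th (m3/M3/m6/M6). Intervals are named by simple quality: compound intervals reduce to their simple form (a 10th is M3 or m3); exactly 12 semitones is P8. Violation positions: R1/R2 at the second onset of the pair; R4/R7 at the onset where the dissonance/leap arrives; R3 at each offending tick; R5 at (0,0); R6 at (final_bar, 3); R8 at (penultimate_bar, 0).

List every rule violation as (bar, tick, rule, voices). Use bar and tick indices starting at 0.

(0, 0, R3, (2, 3))
(0, 0, R5, (0, 3))
(0, 1, R3, (2, 3))
(0, 2, R3, (2, 3))
(0, 3, R3, (2, 3))
(1, 0, R1, (1, 2))
(1, 0, R2, (1, 3))
(1, 0, R2, (2, 3))
(1, 0, R4, (0, 2))
(1, 0, R4, (0, 3))
(2, 0, R2, (0, 2))
(2, 0, R3, (2, 3))
(2, 0, R4, (0, 1))
(2, 0, R7, (1,))
(2, 1, R3, (2, 3))
(2, 2, R3, (2, 3))
(2, 3, R3, (2, 3))
(3, 0, R3, (2, 3))
(3, 0, R4, (0, 2))
(3, 1, R3, (2, 3))
(3, 2, R3, (2, 3))
(3, 3, R3, (2, 3))
(4, 0, R2, (0, 3))
(4, 0, R3, (2, 3))
(4, 0, R4, (0, 1))
(4, 0, R4, (0, 2))
(4, 0, R7, (2,))
(4, 0, R7, (3,))
(4, 1, R3, (2, 3))
(4, 2, R3, (2, 3))
(4, 3, R3, (2, 3))
(5, 0, R1, (0, 3))
(5, 0, R2, (1, 2))
(5, 0, R3, (2, 3))
(5, 0, R4, (0, 2))
(5, 1, R3, (2, 3))
(5, 2, R3, (2, 3))
(5, 3, R3, (2, 3))
(6, 0, R1, (1, 2))
(6, 0, R2, (0, 3))
(6, 0, R3, (2, 3))
(6, 0, R7, (0,))
(6, 0, R7, (1,))
(6, 0, R7, (2,))
(6, 0, R7, (3,))
(6, 0, R8, (0, 3))
(6, 1, R3, (2, 3))
(6, 2, R3, (2, 3))
(6, 3, R3, (2, 3))
(7, 0, R1, (1, 2))
(7, 0, R3, (2, 3))
(7, 1, R3, (2, 3))
(7, 2, R3, (2, 3))
(7, 3, R3, (2, 3))
(7, 3, R6, (0, 3))

bar 0: v0=D3 v1=D4 v2=A4 v3=F4 downbeat m3
bar 1: v0=B2 v1=D3 v2=A3 v3=A3 downbeat m7
bar 2: v0=D3 v1=C4 v2=A4 v3=A3 downbeat P5
bar 3: v0=B2 v1=G3 v2=F4 v3=D4 downbeat m3
bar 4: v0=A2 v1=B2 v2=G3 v3=E3 downbeat P5
bar 5: v0=F2 v1=A2 v2=E3 v3=C3 downbeat P5
bar 6: v0=E3 v1=C4 v2=G4 v3=E4 downbeat P8
bar 7: v0=D3 v1=D4 v2=A4 v3=F4 downbeat m3
  -> R3 @ bar 0 tick 0 v(2, 3): A4 above F4
  -> R5 @ bar 0 tick 0 v(0, 3): opens on m3
  -> R3 @ bar 0 tick 1 v(2, 3): A4 above F4
  -> R3 @ bar 0 tick 2 v(2, 3): A4 above F4
  -> R3 @ bar 0 tick 3 v(2, 3): A4 above F4
  -> R1 @ bar 1 tick 0 v(1, 2): D4/A4 P5 -> D3/A3 P5 similar
  -> R2 @ bar 1 tick 0 v(1, 3): D4/F4 m3 -> D3/A3 P5 similar
  -> R2 @ bar 1 tick 0 v(2, 3): A4/F4 M3 -> A3/A3 P1 similar
  -> R4 @ bar 1 tick 0 v(0, 2): B2/A3 m7 untreated
  -> R4 @ bar 1 tick 0 v(0, 3): B2/A3 m7 untreated
  -> R2 @ bar 2 tick 0 v(0, 2): B2/A3 m7 -> D3/A4 P5 similar
  -> R3 @ bar 2 tick 0 v(2, 3): A4 above A3
  -> R4 @ bar 2 tick 0 v(0, 1): D3/C4 m7 untreated
  -> R7 @ bar 2 tick 0 v(1,): D3->C4 leap 10st
  -> R3 @ bar 2 tick 1 v(2, 3): A4 above A3
  -> R3 @ bar 2 tick 2 v(2, 3): A4 above A3
  -> R3 @ bar 2 tick 3 v(2, 3): A4 above A3
  -> R3 @ bar 3 tick 0 v(2, 3): F4 above D4
  -> R4 @ bar 3 tick 0 v(0, 2): B2/F4 TT untreated
  -> R3 @ bar 3 tick 1 v(2, 3): F4 above D4
  -> R3 @ bar 3 tick 2 v(2, 3): F4 above D4
  -> R3 @ bar 3 tick 3 v(2, 3): F4 above D4
  -> R2 @ bar 4 tick 0 v(0, 3): B2/D4 m3 -> A2/E3 P5 similar
  -> R3 @ bar 4 tick 0 v(2, 3): G3 above E3
  -> R4 @ bar 4 tick 0 v(0, 1): A2/B2 M2 untreated
  -> R4 @ bar 4 tick 0 v(0, 2): A2/G3 m7 untreated
  -> R7 @ bar 4 tick 0 v(2,): F4->G3 leap 10st
  -> R7 @ bar 4 tick 0 v(3,): D4->E3 leap 10st
  -> R3 @ bar 4 tick 1 v(2, 3): G3 above E3
  -> R3 @ bar 4 tick 2 v(2, 3): G3 above E3
  -> R3 @ bar 4 tick 3 v(2, 3): G3 above E3
  -> R1 @ bar 5 tick 0 v(0, 3): A2/E3 P5 -> F2/C3 P5 similar
  -> R2 @ bar 5 tick 0 v(1, 2): B2/G3 m6 -> A2/E3 P5 similar
  -> R3 @ bar 5 tick 0 v(2, 3): E3 above C3
  -> R4 @ bar 5 tick 0 v(0, 2): F2/E3 M7 untreated
  -> R3 @ bar 5 tick 1 v(2, 3): E3 above C3
  -> R3 @ bar 5 tick 2 v(2, 3): E3 above C3
  -> R3 @ bar 5 tick 3 v(2, 3): E3 above C3
  -> R1 @ bar 6 tick 0 v(1, 2): A2/E3 P5 -> C4/G4 P5 similar
  -> R2 @ bar 6 tick 0 v(0, 3): F2/C3 P5 -> E3/E4 P8 similar
  -> R3 @ bar 6 tick 0 v(2, 3): G4 above E4
  -> R7 @ bar 6 tick 0 v(0,): F2->E3 leap 11st
  -> R7 @ bar 6 tick 0 v(1,): A2->C4 leap 15st
  -> R7 @ bar 6 tick 0 v(2,): E3->G4 leap 15st
  -> R7 @ bar 6 tick 0 v(3,): C3->E4 leap 16st
  -> R8 @ bar 6 tick 0 v(0, 3): penult P8 not 3rd/6th
  -> R3 @ bar 6 tick 1 v(2, 3): G4 above E4
  -> R3 @ bar 6 tick 2 v(2, 3): G4 above E4
  -> R3 @ bar 6 tick 3 v(2, 3): G4 above E4
  -> R1 @ bar 7 tick 0 v(1, 2): C4/G4 P5 -> D4/A4 P5 similar
  -> R3 @ bar 7 tick 0 v(2, 3): A4 above F4
  -> R3 @ bar 7 tick 1 v(2, 3): A4 above F4
  -> R3 @ bar 7 tick 2 v(2, 3): A4 above F4
  -> R3 @ bar 7 tick 3 v(2, 3): A4 above F4
  -> R6 @ bar 7 tick 3 v(0, 3): closes on m3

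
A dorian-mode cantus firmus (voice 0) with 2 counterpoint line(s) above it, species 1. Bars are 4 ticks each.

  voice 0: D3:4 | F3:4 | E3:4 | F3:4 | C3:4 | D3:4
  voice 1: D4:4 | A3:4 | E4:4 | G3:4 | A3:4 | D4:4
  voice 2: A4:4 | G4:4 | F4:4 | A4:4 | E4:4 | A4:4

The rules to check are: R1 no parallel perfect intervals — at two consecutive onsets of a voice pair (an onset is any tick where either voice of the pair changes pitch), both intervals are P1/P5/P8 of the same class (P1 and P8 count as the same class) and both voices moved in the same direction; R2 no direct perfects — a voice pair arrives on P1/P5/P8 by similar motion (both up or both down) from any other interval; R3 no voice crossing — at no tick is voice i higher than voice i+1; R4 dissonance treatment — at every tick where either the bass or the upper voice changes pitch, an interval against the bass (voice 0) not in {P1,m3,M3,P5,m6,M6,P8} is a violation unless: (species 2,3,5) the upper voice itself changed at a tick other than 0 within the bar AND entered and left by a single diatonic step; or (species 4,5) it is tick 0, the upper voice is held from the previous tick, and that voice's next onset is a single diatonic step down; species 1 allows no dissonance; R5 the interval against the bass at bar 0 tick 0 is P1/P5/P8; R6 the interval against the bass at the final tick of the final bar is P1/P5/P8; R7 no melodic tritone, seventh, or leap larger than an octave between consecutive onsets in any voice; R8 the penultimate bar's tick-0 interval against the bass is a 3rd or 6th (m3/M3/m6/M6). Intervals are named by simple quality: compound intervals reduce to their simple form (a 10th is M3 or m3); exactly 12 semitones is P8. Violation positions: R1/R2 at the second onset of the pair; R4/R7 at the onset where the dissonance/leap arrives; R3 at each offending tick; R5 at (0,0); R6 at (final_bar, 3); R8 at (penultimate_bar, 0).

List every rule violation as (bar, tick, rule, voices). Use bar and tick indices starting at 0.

bar 0: v0=D3 v1=D4 v2=A4 downbeat P5
bar 1: v0=F3 v1=A3 v2=G4 downbeat M2
bar 2: v0=E3 v1=E4 v2=F4 downbeat m2
bar 3: v0=F3 v1=G3 v2=A4 downbeat M3
bar 4: v0=C3 v1=A3 v2=E4 downbeat M3
bar 5: v0=D3 v1=D4 v2=A4 downbeat P5
  -> R4 @ bar 1 tick 0 v(0, 2): F3/G4 M2 untreated
  -> R4 @ bar 2 tick 0 v(0, 2): E3/F4 m2 untreated
  -> R4 @ bar 3 tick 0 v(0, 1): F3/G3 M2 untreated
  -> R1 @ bar 5 tick 0 v(1, 2): A3/E4 P5 -> D4/A4 P5 similar
  -> R2 @ bar 5 tick 0 v(0, 1): C3/A3 M6 -> D3/D4 P8 similar
  -> R2 @ bar 5 tick 0 v(0, 2): C3/E4 M3 -> D3/A4 P5 similar

(1, 0, R4, (0, 2))
(2, 0, R4, (0, 2))
(3, 0, R4, (0, 1))
(5, 0, R1, (1, 2))
(5, 0, R2, (0, 1))
(5, 0, R2, (0, 2))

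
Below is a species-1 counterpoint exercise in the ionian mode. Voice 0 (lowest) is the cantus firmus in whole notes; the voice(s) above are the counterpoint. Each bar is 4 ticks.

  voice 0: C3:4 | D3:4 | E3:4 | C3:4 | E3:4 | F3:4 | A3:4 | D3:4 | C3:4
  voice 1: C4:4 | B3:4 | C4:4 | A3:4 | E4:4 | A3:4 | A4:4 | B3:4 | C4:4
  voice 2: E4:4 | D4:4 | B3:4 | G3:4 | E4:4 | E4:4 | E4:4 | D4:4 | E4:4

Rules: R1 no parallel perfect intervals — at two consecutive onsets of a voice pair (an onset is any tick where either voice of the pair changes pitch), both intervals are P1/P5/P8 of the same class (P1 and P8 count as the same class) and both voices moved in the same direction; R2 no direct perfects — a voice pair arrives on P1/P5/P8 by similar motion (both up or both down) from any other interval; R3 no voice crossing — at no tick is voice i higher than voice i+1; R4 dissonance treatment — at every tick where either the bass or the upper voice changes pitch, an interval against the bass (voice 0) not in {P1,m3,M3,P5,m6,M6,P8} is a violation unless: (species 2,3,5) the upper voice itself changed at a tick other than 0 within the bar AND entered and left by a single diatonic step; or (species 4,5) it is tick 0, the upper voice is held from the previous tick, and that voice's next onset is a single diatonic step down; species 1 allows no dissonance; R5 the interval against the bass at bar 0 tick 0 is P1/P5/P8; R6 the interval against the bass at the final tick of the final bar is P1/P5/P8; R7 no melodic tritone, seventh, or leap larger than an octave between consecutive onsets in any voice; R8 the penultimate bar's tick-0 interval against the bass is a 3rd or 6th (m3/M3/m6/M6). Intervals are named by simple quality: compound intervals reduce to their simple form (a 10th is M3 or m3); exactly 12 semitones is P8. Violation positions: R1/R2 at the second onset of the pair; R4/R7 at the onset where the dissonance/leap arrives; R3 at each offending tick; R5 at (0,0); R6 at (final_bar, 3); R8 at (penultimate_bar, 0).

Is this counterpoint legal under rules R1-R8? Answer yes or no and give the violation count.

No (23 violations)

bar 0: v0=C3 v1=C4 v2=E4 (M3)
bar 1: v0=D3 v1=B3 v2=D4 (P8)
bar 2: v0=E3 v1=C4 v2=B3 (P5)
bar 3: v0=C3 v1=A3 v2=G3 (P5)
bar 4: v0=E3 v1=E4 v2=E4 (P8)
bar 5: v0=F3 v1=A3 v2=E4 (M7)
bar 6: v0=A3 v1=A4 v2=E4 (P5)
bar 7: v0=D3 v1=B3 v2=D4 (P8)
bar 8: v0=C3 v1=C4 v2=E4 (M3)
  R5 @ bar0.0: opens on M3
  R3 @ bar2.0: C4 above B3
  R3 @ bar2.1: C4 above B3
  R3 @ bar2.2: C4 above B3
  R3 @ bar2.3: C4 above B3
  R1 @ bar3.0: E3/B3 P5 -> C3/G3 P5 similar
  R3 @ bar3.0: A3 above G3
  R3 @ bar3.1: A3 above G3
  R3 @ bar3.2: A3 above G3
  R3 @ bar3.3: A3 above G3
  R2 @ bar4.0: C3/A3 M6 -> E3/E4 P8 similar
  R2 @ bar4.0: C3/G3 P5 -> E3/E4 P8 similar
  R2 @ bar4.0: A3/G3 M2 -> E4/E4 P1 similar
  R4 @ bar5.0: F3/E4 M7 untreated
  R2 @ bar6.0: F3/A3 M3 -> A3/A4 P8 similar
  R3 @ bar6.0: A4 above E4
  R3 @ bar6.1: A4 above E4
  R3 @ bar6.2: A4 above E4
  R3 @ bar6.3: A4 above E4
  R2 @ bar7.0: A3/E4 P5 -> D3/D4 P8 similar
  R7 @ bar7.0: A4->B3 leap 10st
  R8 @ bar7.0: penult P8 not 3rd/6th
  R6 @ bar8.3: closes on M3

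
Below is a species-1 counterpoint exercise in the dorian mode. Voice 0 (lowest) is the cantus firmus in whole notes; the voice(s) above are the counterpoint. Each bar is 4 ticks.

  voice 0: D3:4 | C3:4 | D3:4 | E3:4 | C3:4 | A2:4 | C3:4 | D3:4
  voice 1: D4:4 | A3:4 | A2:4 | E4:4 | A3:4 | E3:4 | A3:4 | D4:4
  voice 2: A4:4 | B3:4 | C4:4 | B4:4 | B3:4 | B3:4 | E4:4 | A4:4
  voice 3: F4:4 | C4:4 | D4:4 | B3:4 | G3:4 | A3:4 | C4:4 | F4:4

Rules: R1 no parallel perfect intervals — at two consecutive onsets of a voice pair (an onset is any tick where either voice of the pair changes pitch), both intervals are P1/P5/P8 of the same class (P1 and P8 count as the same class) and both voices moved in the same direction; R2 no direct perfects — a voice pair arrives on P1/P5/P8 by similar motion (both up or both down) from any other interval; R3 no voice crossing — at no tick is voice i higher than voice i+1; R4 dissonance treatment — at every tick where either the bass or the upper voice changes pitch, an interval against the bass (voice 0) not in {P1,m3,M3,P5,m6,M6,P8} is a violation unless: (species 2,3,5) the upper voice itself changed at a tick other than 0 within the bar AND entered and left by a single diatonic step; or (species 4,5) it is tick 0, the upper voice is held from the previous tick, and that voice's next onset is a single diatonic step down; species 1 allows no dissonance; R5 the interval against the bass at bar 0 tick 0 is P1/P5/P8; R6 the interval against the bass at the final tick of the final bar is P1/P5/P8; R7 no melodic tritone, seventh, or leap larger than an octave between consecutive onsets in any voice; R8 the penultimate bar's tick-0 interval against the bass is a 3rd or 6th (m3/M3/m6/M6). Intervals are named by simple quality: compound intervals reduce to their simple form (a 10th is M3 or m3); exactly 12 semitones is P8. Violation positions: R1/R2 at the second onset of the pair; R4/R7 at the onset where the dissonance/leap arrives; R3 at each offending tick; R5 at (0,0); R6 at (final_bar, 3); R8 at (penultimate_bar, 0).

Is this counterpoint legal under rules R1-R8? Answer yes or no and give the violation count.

bar 0: v0=D3 v1=D4 v2=A4 v3=F4 (m3)
bar 1: v0=C3 v1=A3 v2=B3 v3=C4 (P8)
bar 2: v0=D3 v1=A2 v2=C4 v3=D4 (P8)
bar 3: v0=E3 v1=E4 v2=B4 v3=B3 (P5)
bar 4: v0=C3 v1=A3 v2=B3 v3=G3 (P5)
bar 5: v0=A2 v1=E3 v2=B3 v3=A3 (P8)
bar 6: v0=C3 v1=A3 v2=E4 v3=C4 (P8)
bar 7: v0=D3 v1=D4 v2=A4 v3=F4 (m3)
  R3 @ bar0.0: A4 above F4
  R5 @ bar0.0: opens on m3
  R3 @ bar0.1: A4 above F4
  R3 @ bar0.2: A4 above F4
  R3 @ bar0.3: A4 above F4
  R2 @ bar1.0: D3/F4 m3 -> C3/C4 P8 similar
  R4 @ bar1.0: C3/B3 M7 untreated
  R7 @ bar1.0: A4->B3 leap 10st
  R1 @ bar2.0: C3/C4 P8 -> D3/D4 P8 similar
  R3 @ bar2.0: D3 above A2
  R4 @ bar2.0: D3/A2 P4 untreated
  R4 @ bar2.0: D3/C4 m7 untreated
  R3 @ bar2.1: D3 above A2
  R3 @ bar2.2: D3 above A2
  R3 @ bar2.3: D3 above A2
  R2 @ bar3.0: D3/A2 P4 -> E3/E4 P8 similar
  R2 @ bar3.0: D3/C4 m7 -> E3/B4 P5 similar
  R2 @ bar3.0: A2/C4 m3 -> E4/B4 P5 similar
  R3 @ bar3.0: B4 above B3
  R7 @ bar3.0: A2->E4 leap 19st
  R7 @ bar3.0: C4->B4 leap 11st
  R3 @ bar3.1: B4 above B3
  R3 @ bar3.2: B4 above B3
  R3 @ bar3.3: B4 above B3
  R1 @ bar4.0: E3/B3 P5 -> C3/G3 P5 similar
  R3 @ bar4.0: B3 above G3
  R4 @ bar4.0: C3/B3 M7 untreated
  R3 @ bar4.1: B3 above G3
  R3 @ bar4.2: B3 above G3
  R3 @ bar4.3: B3 above G3
  R2 @ bar5.0: C3/A3 M6 -> A2/E3 P5 similar
  R3 @ bar5.0: B3 above A3
  R4 @ bar5.0: A2/B3 M2 untreated
  R3 @ bar5.1: B3 above A3
  R3 @ bar5.2: B3 above A3
  R3 @ bar5.3: B3 above A3
  R1 @ bar6.0: A2/A3 P8 -> C3/C4 P8 similar
  R1 @ bar6.0: E3/B3 P5 -> A3/E4 P5 similar
  R3 @ bar6.0: E4 above C4
  R8 @ bar6.0: penult P8 not 3rd/6th
  R3 @ bar6.1: E4 above C4
  R3 @ bar6.2: E4 above C4
  R3 @ bar6.3: E4 above C4
  R1 @ bar7.0: A3/E4 P5 -> D4/A4 P5 similar
  R2 @ bar7.0: C3/A3 M6 -> D3/D4 P8 similar
  R2 @ bar7.0: C3/E4 M3 -> D3/A4 P5 similar
  R3 @ bar7.0: A4 above F4
  R3 @ bar7.1: A4 above F4
  R3 @ bar7.2: A4 above F4
  R3 @ bar7.3: A4 above F4
  R6 @ bar7.3: closes on m3

No (51 violations)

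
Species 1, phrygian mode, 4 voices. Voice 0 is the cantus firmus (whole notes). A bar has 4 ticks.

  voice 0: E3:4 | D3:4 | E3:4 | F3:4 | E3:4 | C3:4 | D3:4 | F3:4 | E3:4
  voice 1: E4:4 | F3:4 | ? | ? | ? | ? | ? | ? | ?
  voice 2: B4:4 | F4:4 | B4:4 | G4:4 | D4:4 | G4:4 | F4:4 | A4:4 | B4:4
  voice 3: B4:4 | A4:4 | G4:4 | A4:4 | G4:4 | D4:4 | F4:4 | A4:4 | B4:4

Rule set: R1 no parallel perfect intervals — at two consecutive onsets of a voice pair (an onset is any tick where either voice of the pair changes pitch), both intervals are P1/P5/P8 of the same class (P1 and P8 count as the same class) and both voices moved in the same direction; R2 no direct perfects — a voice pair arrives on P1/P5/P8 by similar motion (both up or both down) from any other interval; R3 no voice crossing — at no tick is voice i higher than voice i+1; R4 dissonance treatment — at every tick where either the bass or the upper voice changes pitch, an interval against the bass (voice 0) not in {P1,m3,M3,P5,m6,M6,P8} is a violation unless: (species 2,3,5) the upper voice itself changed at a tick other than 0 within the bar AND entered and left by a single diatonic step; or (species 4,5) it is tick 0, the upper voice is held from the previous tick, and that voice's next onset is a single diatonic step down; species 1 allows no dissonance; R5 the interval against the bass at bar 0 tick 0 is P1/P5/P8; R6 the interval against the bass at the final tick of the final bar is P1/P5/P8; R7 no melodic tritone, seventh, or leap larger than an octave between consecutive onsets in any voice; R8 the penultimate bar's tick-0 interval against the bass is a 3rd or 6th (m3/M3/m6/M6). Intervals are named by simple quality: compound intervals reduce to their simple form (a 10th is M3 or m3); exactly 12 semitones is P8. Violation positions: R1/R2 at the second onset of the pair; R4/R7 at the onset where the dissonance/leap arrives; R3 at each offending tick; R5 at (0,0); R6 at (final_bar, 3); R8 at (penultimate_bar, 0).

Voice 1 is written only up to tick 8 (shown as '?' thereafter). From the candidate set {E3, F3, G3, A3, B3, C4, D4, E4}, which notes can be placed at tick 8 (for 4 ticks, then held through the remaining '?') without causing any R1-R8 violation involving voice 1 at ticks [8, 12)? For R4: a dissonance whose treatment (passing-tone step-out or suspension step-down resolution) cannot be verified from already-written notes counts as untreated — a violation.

{C4, E3, G3}

E3: legal
F3: violates R4
G3: legal
A3: violates R4
B3: violates R1,R2,R7
C4: legal
D4: violates R4
E4: violates R2,R7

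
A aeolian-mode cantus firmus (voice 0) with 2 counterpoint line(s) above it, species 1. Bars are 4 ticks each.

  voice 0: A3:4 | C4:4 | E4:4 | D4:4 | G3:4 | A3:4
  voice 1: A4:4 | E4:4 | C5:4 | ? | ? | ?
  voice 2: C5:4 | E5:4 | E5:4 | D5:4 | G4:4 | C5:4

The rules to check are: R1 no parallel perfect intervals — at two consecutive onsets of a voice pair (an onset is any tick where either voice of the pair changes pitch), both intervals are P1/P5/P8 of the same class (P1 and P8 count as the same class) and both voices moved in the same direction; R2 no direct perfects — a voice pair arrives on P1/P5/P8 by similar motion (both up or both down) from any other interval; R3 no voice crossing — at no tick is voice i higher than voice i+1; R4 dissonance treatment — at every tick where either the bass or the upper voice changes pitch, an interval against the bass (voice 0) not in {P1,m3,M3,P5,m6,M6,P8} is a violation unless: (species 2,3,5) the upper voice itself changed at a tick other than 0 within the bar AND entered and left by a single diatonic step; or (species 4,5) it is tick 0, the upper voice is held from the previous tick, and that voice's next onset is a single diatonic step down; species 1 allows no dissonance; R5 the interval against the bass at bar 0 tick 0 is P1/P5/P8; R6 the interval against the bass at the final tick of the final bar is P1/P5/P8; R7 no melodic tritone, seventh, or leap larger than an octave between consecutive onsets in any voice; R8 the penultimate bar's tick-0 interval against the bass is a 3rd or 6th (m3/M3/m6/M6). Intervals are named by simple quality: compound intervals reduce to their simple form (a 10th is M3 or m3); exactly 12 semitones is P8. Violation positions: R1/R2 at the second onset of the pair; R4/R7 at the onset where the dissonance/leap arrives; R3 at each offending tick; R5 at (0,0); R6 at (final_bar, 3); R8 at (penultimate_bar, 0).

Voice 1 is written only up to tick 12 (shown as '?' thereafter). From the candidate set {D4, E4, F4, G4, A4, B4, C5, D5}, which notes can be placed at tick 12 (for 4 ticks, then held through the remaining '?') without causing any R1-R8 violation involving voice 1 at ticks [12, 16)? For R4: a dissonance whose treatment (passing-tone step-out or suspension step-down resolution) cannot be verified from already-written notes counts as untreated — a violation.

D4: violates R2,R7
E4: violates R4
F4: legal
G4: violates R2,R4
A4: violates R2
B4: legal
C5: violates R4
D5: legal

{B4, D5, F4}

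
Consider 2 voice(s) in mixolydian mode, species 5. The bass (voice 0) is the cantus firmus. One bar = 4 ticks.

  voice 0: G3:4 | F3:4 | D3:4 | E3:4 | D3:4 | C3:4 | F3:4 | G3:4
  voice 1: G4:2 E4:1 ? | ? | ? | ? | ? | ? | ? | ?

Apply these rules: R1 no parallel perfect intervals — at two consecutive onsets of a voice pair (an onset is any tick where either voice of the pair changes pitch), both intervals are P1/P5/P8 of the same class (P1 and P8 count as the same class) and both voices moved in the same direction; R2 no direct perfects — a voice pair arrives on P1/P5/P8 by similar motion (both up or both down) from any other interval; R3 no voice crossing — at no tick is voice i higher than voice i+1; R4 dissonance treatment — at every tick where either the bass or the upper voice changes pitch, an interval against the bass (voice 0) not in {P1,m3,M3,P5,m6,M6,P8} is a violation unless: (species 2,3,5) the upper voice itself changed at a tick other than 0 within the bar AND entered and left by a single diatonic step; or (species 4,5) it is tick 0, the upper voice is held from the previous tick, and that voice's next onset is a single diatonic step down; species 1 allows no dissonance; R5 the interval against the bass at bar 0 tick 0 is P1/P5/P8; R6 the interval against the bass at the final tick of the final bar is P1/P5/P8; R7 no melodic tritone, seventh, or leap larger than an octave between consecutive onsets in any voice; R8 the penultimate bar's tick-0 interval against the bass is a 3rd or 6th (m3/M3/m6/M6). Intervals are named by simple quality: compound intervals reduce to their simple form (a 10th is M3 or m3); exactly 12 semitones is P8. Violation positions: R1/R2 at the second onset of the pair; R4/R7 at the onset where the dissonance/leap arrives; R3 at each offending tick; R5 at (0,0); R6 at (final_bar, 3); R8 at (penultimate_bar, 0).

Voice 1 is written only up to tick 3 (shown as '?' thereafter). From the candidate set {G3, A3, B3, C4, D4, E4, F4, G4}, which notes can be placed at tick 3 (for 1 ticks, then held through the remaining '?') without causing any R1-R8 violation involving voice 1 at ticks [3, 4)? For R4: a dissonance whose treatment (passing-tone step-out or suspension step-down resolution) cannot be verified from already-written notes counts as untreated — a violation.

G3: legal
A3: violates R4
B3: legal
C4: violates R4
D4: legal
E4: legal
F4: violates R4
G4: legal

{B3, D4, E4, G3, G4}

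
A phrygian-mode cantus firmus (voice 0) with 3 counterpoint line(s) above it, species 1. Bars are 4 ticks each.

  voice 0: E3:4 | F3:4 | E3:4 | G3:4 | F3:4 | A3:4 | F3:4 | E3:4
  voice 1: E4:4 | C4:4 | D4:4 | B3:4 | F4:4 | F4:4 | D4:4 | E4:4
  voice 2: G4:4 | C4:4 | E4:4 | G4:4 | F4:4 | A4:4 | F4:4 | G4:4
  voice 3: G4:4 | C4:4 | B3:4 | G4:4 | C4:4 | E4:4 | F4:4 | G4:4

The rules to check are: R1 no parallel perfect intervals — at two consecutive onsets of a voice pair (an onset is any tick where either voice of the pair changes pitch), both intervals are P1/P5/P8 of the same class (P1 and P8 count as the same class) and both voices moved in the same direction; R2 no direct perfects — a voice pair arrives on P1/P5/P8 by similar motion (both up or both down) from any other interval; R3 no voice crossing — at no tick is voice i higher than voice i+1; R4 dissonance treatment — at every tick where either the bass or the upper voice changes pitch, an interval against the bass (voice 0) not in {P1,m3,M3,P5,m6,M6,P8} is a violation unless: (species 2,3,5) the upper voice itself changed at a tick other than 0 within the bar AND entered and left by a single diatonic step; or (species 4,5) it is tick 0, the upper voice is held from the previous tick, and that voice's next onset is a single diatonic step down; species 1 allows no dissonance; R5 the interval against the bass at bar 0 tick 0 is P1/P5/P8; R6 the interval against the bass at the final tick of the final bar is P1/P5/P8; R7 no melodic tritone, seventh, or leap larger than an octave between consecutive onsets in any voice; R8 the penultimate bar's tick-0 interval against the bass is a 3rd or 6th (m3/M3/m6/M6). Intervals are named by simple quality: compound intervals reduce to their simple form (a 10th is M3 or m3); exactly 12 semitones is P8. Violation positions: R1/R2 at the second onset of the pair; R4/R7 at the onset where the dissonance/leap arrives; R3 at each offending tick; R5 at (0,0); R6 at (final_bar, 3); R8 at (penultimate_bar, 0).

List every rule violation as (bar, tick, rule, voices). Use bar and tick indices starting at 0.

bar 0: v0=E3 v1=E4 v2=G4 v3=G4 downbeat m3
bar 1: v0=F3 v1=C4 v2=C4 v3=C4 downbeat P5
bar 2: v0=E3 v1=D4 v2=E4 v3=B3 downbeat P5
bar 3: v0=G3 v1=B3 v2=G4 v3=G4 downbeat P8
bar 4: v0=F3 v1=F4 v2=F4 v3=C4 downbeat P5
bar 5: v0=A3 v1=F4 v2=A4 v3=E4 downbeat P5
bar 6: v0=F3 v1=D4 v2=F4 v3=F4 downbeat P8
bar 7: v0=E3 v1=E4 v2=G4 v3=G4 downbeat m3
  -> R5 @ bar 0 tick 0 v(0, 2): opens on m3
  -> R5 @ bar 0 tick 0 v(0, 3): opens on m3
  -> R1 @ bar 1 tick 0 v(2, 3): G4/G4 P1 -> C4/C4 P1 similar
  -> R2 @ bar 1 tick 0 v(1, 2): E4/G4 m3 -> C4/C4 P1 similar
  -> R2 @ bar 1 tick 0 v(1, 3): E4/G4 m3 -> C4/C4 P1 similar
  -> R1 @ bar 2 tick 0 v(0, 3): F3/C4 P5 -> E3/B3 P5 similar
  -> R3 @ bar 2 tick 0 v(2, 3): E4 above B3
  -> R4 @ bar 2 tick 0 v(0, 1): E3/D4 m7 untreated
  -> R3 @ bar 2 tick 1 v(2, 3): E4 above B3
  -> R3 @ bar 2 tick 2 v(2, 3): E4 above B3
  -> R3 @ bar 2 tick 3 v(2, 3): E4 above B3
  -> R1 @ bar 3 tick 0 v(0, 2): E3/E4 P8 -> G3/G4 P8 similar
  -> R2 @ bar 3 tick 0 v(0, 3): E3/B3 P5 -> G3/G4 P8 similar
  -> R2 @ bar 3 tick 0 v(2, 3): E4/B3 P4 -> G4/G4 P1 similar
  -> R1 @ bar 4 tick 0 v(0, 2): G3/G4 P8 -> F3/F4 P8 similar
  -> R2 @ bar 4 tick 0 v(0, 3): G3/G4 P8 -> F3/C4 P5 similar
  -> R3 @ bar 4 tick 0 v(2, 3): F4 above C4
  -> R7 @ bar 4 tick 0 v(1,): B3->F4 leap 6st
  -> R3 @ bar 4 tick 1 v(2, 3): F4 above C4
  -> R3 @ bar 4 tick 2 v(2, 3): F4 above C4
  -> R3 @ bar 4 tick 3 v(2, 3): F4 above C4
  -> R1 @ bar 5 tick 0 v(0, 2): F3/F4 P8 -> A3/A4 P8 similar
  -> R1 @ bar 5 tick 0 v(0, 3): F3/C4 P5 -> A3/E4 P5 similar
  -> R3 @ bar 5 tick 0 v(2, 3): A4 above E4
  -> R3 @ bar 5 tick 1 v(2, 3): A4 above E4
  -> R3 @ bar 5 tick 2 v(2, 3): A4 above E4
  -> R3 @ bar 5 tick 3 v(2, 3): A4 above E4
  -> R1 @ bar 6 tick 0 v(0, 2): A3/A4 P8 -> F3/F4 P8 similar
  -> R8 @ bar 6 tick 0 v(0, 2): penult P8 not 3rd/6th
  -> R8 @ bar 6 tick 0 v(0, 3): penult P8 not 3rd/6th
  -> R1 @ bar 7 tick 0 v(2, 3): F4/F4 P1 -> G4/G4 P1 similar
  -> R6 @ bar 7 tick 3 v(0, 2): closes on m3
  -> R6 @ bar 7 tick 3 v(0, 3): closes on m3

(0, 0, R5, (0, 2))
(0, 0, R5, (0, 3))
(1, 0, R1, (2, 3))
(1, 0, R2, (1, 2))
(1, 0, R2, (1, 3))
(2, 0, R1, (0, 3))
(2, 0, R3, (2, 3))
(2, 0, R4, (0, 1))
(2, 1, R3, (2, 3))
(2, 2, R3, (2, 3))
(2, 3, R3, (2, 3))
(3, 0, R1, (0, 2))
(3, 0, R2, (0, 3))
(3, 0, R2, (2, 3))
(4, 0, R1, (0, 2))
(4, 0, R2, (0, 3))
(4, 0, R3, (2, 3))
(4, 0, R7, (1,))
(4, 1, R3, (2, 3))
(4, 2, R3, (2, 3))
(4, 3, R3, (2, 3))
(5, 0, R1, (0, 2))
(5, 0, R1, (0, 3))
(5, 0, R3, (2, 3))
(5, 1, R3, (2, 3))
(5, 2, R3, (2, 3))
(5, 3, R3, (2, 3))
(6, 0, R1, (0, 2))
(6, 0, R8, (0, 2))
(6, 0, R8, (0, 3))
(7, 0, R1, (2, 3))
(7, 3, R6, (0, 2))
(7, 3, R6, (0, 3))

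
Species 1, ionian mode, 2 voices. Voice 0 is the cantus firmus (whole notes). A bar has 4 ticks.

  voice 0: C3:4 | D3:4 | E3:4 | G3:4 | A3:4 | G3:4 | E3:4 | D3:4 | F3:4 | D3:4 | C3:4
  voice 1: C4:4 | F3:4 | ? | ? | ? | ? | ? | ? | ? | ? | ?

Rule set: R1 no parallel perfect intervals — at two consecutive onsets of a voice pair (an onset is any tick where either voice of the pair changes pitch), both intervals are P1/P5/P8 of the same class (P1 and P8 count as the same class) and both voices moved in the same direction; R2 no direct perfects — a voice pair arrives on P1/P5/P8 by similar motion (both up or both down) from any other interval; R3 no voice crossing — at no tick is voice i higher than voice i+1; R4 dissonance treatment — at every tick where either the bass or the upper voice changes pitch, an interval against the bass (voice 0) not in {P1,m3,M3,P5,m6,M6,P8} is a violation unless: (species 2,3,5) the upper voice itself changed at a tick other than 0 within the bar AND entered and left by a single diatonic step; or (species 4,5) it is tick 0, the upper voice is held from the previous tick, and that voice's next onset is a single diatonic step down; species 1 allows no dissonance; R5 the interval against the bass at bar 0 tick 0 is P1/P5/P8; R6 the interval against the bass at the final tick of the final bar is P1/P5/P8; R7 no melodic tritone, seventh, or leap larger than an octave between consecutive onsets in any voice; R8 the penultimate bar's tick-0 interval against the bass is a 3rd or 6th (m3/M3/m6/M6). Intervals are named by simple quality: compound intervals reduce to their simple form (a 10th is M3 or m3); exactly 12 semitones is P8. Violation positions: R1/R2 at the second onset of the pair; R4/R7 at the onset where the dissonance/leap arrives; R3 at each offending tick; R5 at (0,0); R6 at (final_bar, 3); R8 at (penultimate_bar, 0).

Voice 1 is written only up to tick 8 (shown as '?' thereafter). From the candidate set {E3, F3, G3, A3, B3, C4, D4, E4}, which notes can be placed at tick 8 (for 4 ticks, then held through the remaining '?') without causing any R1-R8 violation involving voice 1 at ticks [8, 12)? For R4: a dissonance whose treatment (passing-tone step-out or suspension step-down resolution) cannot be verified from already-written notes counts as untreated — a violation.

{C4, E3, G3}

E3: legal
F3: violates R4
G3: legal
A3: violates R4
B3: violates R2,R7
C4: legal
D4: violates R4
E4: violates R2,R7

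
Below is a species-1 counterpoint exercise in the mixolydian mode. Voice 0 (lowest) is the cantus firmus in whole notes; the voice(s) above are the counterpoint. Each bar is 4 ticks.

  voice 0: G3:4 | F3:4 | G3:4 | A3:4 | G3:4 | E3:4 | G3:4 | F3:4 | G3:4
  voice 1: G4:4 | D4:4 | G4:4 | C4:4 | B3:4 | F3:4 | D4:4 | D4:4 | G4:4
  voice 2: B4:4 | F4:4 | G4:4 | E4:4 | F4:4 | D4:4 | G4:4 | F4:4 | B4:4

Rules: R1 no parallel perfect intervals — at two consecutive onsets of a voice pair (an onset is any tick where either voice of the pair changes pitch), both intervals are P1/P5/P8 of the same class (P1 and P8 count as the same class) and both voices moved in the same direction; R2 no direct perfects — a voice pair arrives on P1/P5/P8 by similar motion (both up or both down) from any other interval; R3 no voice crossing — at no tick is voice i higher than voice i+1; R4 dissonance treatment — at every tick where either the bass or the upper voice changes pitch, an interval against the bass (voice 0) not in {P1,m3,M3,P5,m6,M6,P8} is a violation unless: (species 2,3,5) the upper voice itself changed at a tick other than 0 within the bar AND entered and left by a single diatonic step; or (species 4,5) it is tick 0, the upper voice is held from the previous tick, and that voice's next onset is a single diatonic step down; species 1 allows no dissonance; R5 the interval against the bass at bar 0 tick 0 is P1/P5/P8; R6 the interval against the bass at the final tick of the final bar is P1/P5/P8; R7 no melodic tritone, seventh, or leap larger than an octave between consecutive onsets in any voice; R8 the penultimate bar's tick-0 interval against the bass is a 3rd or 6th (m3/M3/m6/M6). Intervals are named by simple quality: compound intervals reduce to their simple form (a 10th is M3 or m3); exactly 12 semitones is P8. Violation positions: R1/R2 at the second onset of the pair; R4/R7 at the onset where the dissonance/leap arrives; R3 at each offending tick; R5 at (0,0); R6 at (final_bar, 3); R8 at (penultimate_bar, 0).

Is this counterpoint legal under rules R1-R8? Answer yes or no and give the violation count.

bar 0: v0=G3 v1=G4 v2=B4 (M3)
bar 1: v0=F3 v1=D4 v2=F4 (P8)
bar 2: v0=G3 v1=G4 v2=G4 (P8)
bar 3: v0=A3 v1=C4 v2=E4 (P5)
bar 4: v0=G3 v1=B3 v2=F4 (m7)
bar 5: v0=E3 v1=F3 v2=D4 (m7)
bar 6: v0=G3 v1=D4 v2=G4 (P8)
bar 7: v0=F3 v1=D4 v2=F4 (P8)
bar 8: v0=G3 v1=G4 v2=B4 (M3)
  R5 @ bar0.0: opens on M3
  R2 @ bar1.0: G3/B4 M3 -> F3/F4 P8 similar
  R7 @ bar1.0: B4->F4 leap 6st
  R1 @ bar2.0: F3/F4 P8 -> G3/G4 P8 similar
  R2 @ bar2.0: F3/D4 M6 -> G3/G4 P8 similar
  R2 @ bar2.0: D4/F4 m3 -> G4/G4 P1 similar
  R4 @ bar4.0: G3/F4 m7 untreated
  R4 @ bar5.0: E3/F3 m2 untreated
  R4 @ bar5.0: E3/D4 m7 untreated
  R7 @ bar5.0: B3->F3 leap 6st
  R2 @ bar6.0: E3/F3 m2 -> G3/D4 P5 similar
  R2 @ bar6.0: E3/D4 m7 -> G3/G4 P8 similar
  R1 @ bar7.0: G3/G4 P8 -> F3/F4 P8 similar
  R8 @ bar7.0: penult P8 not 3rd/6th
  R2 @ bar8.0: F3/D4 M6 -> G3/G4 P8 similar
  R7 @ bar8.0: F4->B4 leap 6st
  R6 @ bar8.3: closes on M3

No (17 violations)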